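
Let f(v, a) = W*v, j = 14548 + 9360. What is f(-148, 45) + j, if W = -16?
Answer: 26276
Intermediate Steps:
j = 23908
f(v, a) = -16*v
f(-148, 45) + j = -16*(-148) + 23908 = 2368 + 23908 = 26276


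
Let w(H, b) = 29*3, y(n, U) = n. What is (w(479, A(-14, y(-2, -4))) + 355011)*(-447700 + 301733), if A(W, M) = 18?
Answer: -51832589766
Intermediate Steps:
w(H, b) = 87
(w(479, A(-14, y(-2, -4))) + 355011)*(-447700 + 301733) = (87 + 355011)*(-447700 + 301733) = 355098*(-145967) = -51832589766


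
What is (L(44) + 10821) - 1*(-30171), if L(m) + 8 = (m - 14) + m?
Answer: 41058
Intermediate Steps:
L(m) = -22 + 2*m (L(m) = -8 + ((m - 14) + m) = -8 + ((-14 + m) + m) = -8 + (-14 + 2*m) = -22 + 2*m)
(L(44) + 10821) - 1*(-30171) = ((-22 + 2*44) + 10821) - 1*(-30171) = ((-22 + 88) + 10821) + 30171 = (66 + 10821) + 30171 = 10887 + 30171 = 41058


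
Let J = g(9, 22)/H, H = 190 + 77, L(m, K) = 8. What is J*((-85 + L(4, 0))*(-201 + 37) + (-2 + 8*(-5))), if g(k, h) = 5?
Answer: 62930/267 ≈ 235.69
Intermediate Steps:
H = 267
J = 5/267 ≈ 0.018727
J*((-85 + L(4, 0))*(-201 + 37) + (-2 + 8*(-5))) = 5*((-85 + 8)*(-201 + 37) + (-2 + 8*(-5)))/267 = 5*(-77*(-164) + (-2 - 40))/267 = 5*(12628 - 42)/267 = (5/267)*12586 = 62930/267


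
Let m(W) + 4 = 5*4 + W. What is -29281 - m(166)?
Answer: -29463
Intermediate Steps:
m(W) = 16 + W (m(W) = -4 + (5*4 + W) = -4 + (20 + W) = 16 + W)
-29281 - m(166) = -29281 - (16 + 166) = -29281 - 1*182 = -29281 - 182 = -29463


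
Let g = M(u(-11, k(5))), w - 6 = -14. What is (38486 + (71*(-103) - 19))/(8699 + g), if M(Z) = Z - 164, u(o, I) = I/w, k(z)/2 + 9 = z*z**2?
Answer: 15577/4253 ≈ 3.6626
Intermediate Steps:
k(z) = -18 + 2*z**3 (k(z) = -18 + 2*(z*z**2) = -18 + 2*z**3)
w = -8 (w = 6 - 14 = -8)
u(o, I) = -I/8 (u(o, I) = I/(-8) = I*(-1/8) = -I/8)
M(Z) = -164 + Z
g = -193 (g = -164 - (-18 + 2*5**3)/8 = -164 - (-18 + 2*125)/8 = -164 - (-18 + 250)/8 = -164 - 1/8*232 = -164 - 29 = -193)
(38486 + (71*(-103) - 19))/(8699 + g) = (38486 + (71*(-103) - 19))/(8699 - 193) = (38486 + (-7313 - 19))/8506 = (38486 - 7332)*(1/8506) = 31154*(1/8506) = 15577/4253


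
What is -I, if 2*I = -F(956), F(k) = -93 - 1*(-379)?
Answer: 143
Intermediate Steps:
F(k) = 286 (F(k) = -93 + 379 = 286)
I = -143 (I = (-1*286)/2 = (1/2)*(-286) = -143)
-I = -1*(-143) = 143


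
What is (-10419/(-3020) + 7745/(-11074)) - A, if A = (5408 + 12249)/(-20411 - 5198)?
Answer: 9755914407/2835940660 ≈ 3.4401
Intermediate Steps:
A = -17657/25609 (A = 17657/(-25609) = 17657*(-1/25609) = -17657/25609 ≈ -0.68948)
(-10419/(-3020) + 7745/(-11074)) - A = (-10419/(-3020) + 7745/(-11074)) - 1*(-17657/25609) = (-10419*(-1/3020) + 7745*(-1/11074)) + 17657/25609 = (69/20 - 7745/11074) + 17657/25609 = 304603/110740 + 17657/25609 = 9755914407/2835940660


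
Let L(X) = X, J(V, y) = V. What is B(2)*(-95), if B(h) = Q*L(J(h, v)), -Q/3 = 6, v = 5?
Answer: 3420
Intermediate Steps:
Q = -18 (Q = -3*6 = -18)
B(h) = -18*h
B(2)*(-95) = -18*2*(-95) = -36*(-95) = 3420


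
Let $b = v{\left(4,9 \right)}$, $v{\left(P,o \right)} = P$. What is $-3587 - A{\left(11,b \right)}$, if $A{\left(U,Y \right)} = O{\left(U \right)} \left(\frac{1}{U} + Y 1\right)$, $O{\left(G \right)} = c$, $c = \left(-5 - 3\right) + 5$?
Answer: $- \frac{39322}{11} \approx -3574.7$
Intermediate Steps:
$b = 4$
$c = -3$ ($c = -8 + 5 = -3$)
$O{\left(G \right)} = -3$
$A{\left(U,Y \right)} = - 3 Y - \frac{3}{U}$ ($A{\left(U,Y \right)} = - 3 \left(\frac{1}{U} + Y 1\right) = - 3 \left(\frac{1}{U} + Y\right) = - 3 \left(Y + \frac{1}{U}\right) = - 3 Y - \frac{3}{U}$)
$-3587 - A{\left(11,b \right)} = -3587 - \left(\left(-3\right) 4 - \frac{3}{11}\right) = -3587 - \left(-12 - \frac{3}{11}\right) = -3587 - - \frac{135}{11} = -3587 + \frac{135}{11} = - \frac{39322}{11}$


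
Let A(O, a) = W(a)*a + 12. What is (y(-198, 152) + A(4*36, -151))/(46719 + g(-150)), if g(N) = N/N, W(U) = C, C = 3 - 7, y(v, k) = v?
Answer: 209/23360 ≈ 0.0089469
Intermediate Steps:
C = -4
W(U) = -4
g(N) = 1
A(O, a) = 12 - 4*a (A(O, a) = -4*a + 12 = 12 - 4*a)
(y(-198, 152) + A(4*36, -151))/(46719 + g(-150)) = (-198 + (12 - 4*(-151)))/(46719 + 1) = (-198 + (12 + 604))/46720 = (-198 + 616)*(1/46720) = 418*(1/46720) = 209/23360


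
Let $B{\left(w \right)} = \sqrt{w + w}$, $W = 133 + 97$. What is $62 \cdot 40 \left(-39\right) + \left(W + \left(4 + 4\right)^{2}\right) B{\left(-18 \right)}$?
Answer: $-96720 + 1764 i \approx -96720.0 + 1764.0 i$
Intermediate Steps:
$W = 230$
$B{\left(w \right)} = \sqrt{2} \sqrt{w}$ ($B{\left(w \right)} = \sqrt{2 w} = \sqrt{2} \sqrt{w}$)
$62 \cdot 40 \left(-39\right) + \left(W + \left(4 + 4\right)^{2}\right) B{\left(-18 \right)} = 62 \cdot 40 \left(-39\right) + \left(230 + \left(4 + 4\right)^{2}\right) \sqrt{2} \sqrt{-18} = 2480 \left(-39\right) + \left(230 + 8^{2}\right) \sqrt{2} \cdot 3 i \sqrt{2} = -96720 + \left(230 + 64\right) 6 i = -96720 + 294 \cdot 6 i = -96720 + 1764 i$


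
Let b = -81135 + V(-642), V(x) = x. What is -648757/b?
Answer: 648757/81777 ≈ 7.9332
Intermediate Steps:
b = -81777 (b = -81135 - 642 = -81777)
-648757/b = -648757/(-81777) = -648757*(-1/81777) = 648757/81777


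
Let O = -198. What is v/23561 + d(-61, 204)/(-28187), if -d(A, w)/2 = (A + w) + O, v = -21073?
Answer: -596576361/664113907 ≈ -0.89830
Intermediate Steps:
d(A, w) = 396 - 2*A - 2*w (d(A, w) = -2*((A + w) - 198) = -2*(-198 + A + w) = 396 - 2*A - 2*w)
v/23561 + d(-61, 204)/(-28187) = -21073/23561 + (396 - 2*(-61) - 2*204)/(-28187) = -21073*1/23561 + (396 + 122 - 408)*(-1/28187) = -21073/23561 + 110*(-1/28187) = -21073/23561 - 110/28187 = -596576361/664113907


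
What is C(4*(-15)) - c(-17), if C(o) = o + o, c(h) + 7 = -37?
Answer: -76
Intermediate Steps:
c(h) = -44 (c(h) = -7 - 37 = -44)
C(o) = 2*o
C(4*(-15)) - c(-17) = 2*(4*(-15)) - 1*(-44) = 2*(-60) + 44 = -120 + 44 = -76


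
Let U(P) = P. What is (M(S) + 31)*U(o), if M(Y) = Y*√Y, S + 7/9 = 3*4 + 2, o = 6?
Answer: 186 + 238*√119/9 ≈ 474.47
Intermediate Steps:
S = 119/9 (S = -7/9 + (3*4 + 2) = -7/9 + (12 + 2) = -7/9 + 14 = 119/9 ≈ 13.222)
M(Y) = Y^(3/2)
(M(S) + 31)*U(o) = ((119/9)^(3/2) + 31)*6 = (119*√119/27 + 31)*6 = (31 + 119*√119/27)*6 = 186 + 238*√119/9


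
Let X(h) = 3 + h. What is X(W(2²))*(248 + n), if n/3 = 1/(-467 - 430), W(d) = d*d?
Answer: 1408869/299 ≈ 4711.9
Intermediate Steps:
W(d) = d²
n = -1/299 (n = 3/(-467 - 430) = 3/(-897) = 3*(-1/897) = -1/299 ≈ -0.0033445)
X(W(2²))*(248 + n) = (3 + (2²)²)*(248 - 1/299) = (3 + 4²)*(74151/299) = (3 + 16)*(74151/299) = 19*(74151/299) = 1408869/299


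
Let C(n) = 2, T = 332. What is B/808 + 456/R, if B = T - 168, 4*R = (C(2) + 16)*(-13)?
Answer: -59809/7878 ≈ -7.5919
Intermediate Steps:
R = -117/2 (R = ((2 + 16)*(-13))/4 = (18*(-13))/4 = (¼)*(-234) = -117/2 ≈ -58.500)
B = 164 (B = 332 - 168 = 164)
B/808 + 456/R = 164/808 + 456/(-117/2) = 164*(1/808) + 456*(-2/117) = 41/202 - 304/39 = -59809/7878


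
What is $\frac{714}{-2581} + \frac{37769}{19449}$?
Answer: $\frac{83595203}{50197869} \approx 1.6653$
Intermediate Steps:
$\frac{714}{-2581} + \frac{37769}{19449} = 714 \left(- \frac{1}{2581}\right) + 37769 \cdot \frac{1}{19449} = - \frac{714}{2581} + \frac{37769}{19449} = \frac{83595203}{50197869}$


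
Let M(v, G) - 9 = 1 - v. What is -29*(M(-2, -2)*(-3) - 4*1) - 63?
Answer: 1097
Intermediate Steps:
M(v, G) = 10 - v (M(v, G) = 9 + (1 - v) = 10 - v)
-29*(M(-2, -2)*(-3) - 4*1) - 63 = -29*((10 - 1*(-2))*(-3) - 4*1) - 63 = -29*((10 + 2)*(-3) - 4) - 63 = -29*(12*(-3) - 4) - 63 = -29*(-36 - 4) - 63 = -29*(-40) - 63 = 1160 - 63 = 1097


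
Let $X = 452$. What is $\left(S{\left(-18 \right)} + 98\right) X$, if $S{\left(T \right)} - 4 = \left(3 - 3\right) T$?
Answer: $46104$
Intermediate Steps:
$S{\left(T \right)} = 4$ ($S{\left(T \right)} = 4 + \left(3 - 3\right) T = 4 + 0 T = 4 + 0 = 4$)
$\left(S{\left(-18 \right)} + 98\right) X = \left(4 + 98\right) 452 = 102 \cdot 452 = 46104$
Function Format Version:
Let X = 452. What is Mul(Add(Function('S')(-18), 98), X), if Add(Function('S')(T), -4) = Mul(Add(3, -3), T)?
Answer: 46104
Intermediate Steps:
Function('S')(T) = 4 (Function('S')(T) = Add(4, Mul(Add(3, -3), T)) = Add(4, Mul(0, T)) = Add(4, 0) = 4)
Mul(Add(Function('S')(-18), 98), X) = Mul(Add(4, 98), 452) = Mul(102, 452) = 46104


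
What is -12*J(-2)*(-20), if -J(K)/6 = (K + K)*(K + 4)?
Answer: 11520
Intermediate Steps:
J(K) = -12*K*(4 + K) (J(K) = -6*(K + K)*(K + 4) = -6*2*K*(4 + K) = -12*K*(4 + K))
-12*J(-2)*(-20) = -(-144)*(-2)*(4 - 2)*(-20) = -(-144)*(-2)*2*(-20) = -12*48*(-20) = -576*(-20) = 11520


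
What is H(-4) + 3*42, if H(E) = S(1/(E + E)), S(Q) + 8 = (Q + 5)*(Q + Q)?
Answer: 3737/32 ≈ 116.78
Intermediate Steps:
S(Q) = -8 + 2*Q*(5 + Q) (S(Q) = -8 + (Q + 5)*(Q + Q) = -8 + (5 + Q)*(2*Q) = -8 + 2*Q*(5 + Q))
H(E) = -8 + 1/(2*E**2) + 5/E (H(E) = -8 + 2*(1/(E + E))**2 + 10/(E + E) = -8 + 2*(1/(2*E))**2 + 10/((2*E)) = -8 + 2*(1/(2*E))**2 + 10*(1/(2*E)) = -8 + 2*(1/(4*E**2)) + 5/E = -8 + 1/(2*E**2) + 5/E)
H(-4) + 3*42 = (-8 + (1/2)/(-4)**2 + 5/(-4)) + 3*42 = (-8 + (1/2)*(1/16) + 5*(-1/4)) + 126 = (-8 + 1/32 - 5/4) + 126 = -295/32 + 126 = 3737/32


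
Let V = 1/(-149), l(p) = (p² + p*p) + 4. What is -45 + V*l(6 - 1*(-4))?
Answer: -6909/149 ≈ -46.369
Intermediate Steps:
l(p) = 4 + 2*p² (l(p) = (p² + p²) + 4 = 2*p² + 4 = 4 + 2*p²)
V = -1/149 ≈ -0.0067114
-45 + V*l(6 - 1*(-4)) = -45 - (4 + 2*(6 - 1*(-4))²)/149 = -45 - (4 + 2*(6 + 4)²)/149 = -45 - (4 + 2*10²)/149 = -45 - (4 + 2*100)/149 = -45 - (4 + 200)/149 = -45 - 1/149*204 = -45 - 204/149 = -6909/149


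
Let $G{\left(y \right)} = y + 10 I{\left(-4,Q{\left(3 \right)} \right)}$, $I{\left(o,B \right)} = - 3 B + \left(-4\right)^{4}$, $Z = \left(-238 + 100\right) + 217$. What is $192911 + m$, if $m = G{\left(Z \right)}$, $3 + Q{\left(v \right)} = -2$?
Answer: $195700$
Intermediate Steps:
$Q{\left(v \right)} = -5$ ($Q{\left(v \right)} = -3 - 2 = -5$)
$Z = 79$ ($Z = -138 + 217 = 79$)
$I{\left(o,B \right)} = 256 - 3 B$ ($I{\left(o,B \right)} = - 3 B + 256 = 256 - 3 B$)
$G{\left(y \right)} = 2710 + y$ ($G{\left(y \right)} = y + 10 \left(256 - -15\right) = y + 10 \left(256 + 15\right) = y + 10 \cdot 271 = y + 2710 = 2710 + y$)
$m = 2789$ ($m = 2710 + 79 = 2789$)
$192911 + m = 192911 + 2789 = 195700$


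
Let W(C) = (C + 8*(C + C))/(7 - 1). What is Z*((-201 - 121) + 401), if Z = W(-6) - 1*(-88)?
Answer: 5609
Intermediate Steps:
W(C) = 17*C/6 (W(C) = (C + 8*(2*C))/6 = (C + 16*C)*(⅙) = (17*C)*(⅙) = 17*C/6)
Z = 71 (Z = (17/6)*(-6) - 1*(-88) = -17 + 88 = 71)
Z*((-201 - 121) + 401) = 71*((-201 - 121) + 401) = 71*(-322 + 401) = 71*79 = 5609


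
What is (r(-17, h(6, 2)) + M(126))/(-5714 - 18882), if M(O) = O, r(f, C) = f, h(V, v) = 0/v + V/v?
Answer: -109/24596 ≈ -0.0044316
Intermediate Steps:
h(V, v) = V/v (h(V, v) = 0 + V/v = V/v)
(r(-17, h(6, 2)) + M(126))/(-5714 - 18882) = (-17 + 126)/(-5714 - 18882) = 109/(-24596) = 109*(-1/24596) = -109/24596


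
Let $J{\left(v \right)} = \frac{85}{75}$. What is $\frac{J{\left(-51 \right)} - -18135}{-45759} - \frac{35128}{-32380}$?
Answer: $\frac{765130616}{1111257315} \approx 0.68853$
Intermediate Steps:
$J{\left(v \right)} = \frac{17}{15}$ ($J{\left(v \right)} = 85 \cdot \frac{1}{75} = \frac{17}{15}$)
$\frac{J{\left(-51 \right)} - -18135}{-45759} - \frac{35128}{-32380} = \frac{\frac{17}{15} - -18135}{-45759} - \frac{35128}{-32380} = \left(\frac{17}{15} + 18135\right) \left(- \frac{1}{45759}\right) - - \frac{8782}{8095} = \frac{272042}{15} \left(- \frac{1}{45759}\right) + \frac{8782}{8095} = - \frac{272042}{686385} + \frac{8782}{8095} = \frac{765130616}{1111257315}$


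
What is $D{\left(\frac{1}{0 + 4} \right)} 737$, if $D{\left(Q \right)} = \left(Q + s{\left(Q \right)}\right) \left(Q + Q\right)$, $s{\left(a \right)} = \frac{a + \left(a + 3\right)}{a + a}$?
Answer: $\frac{21373}{8} \approx 2671.6$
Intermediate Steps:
$s{\left(a \right)} = \frac{3 + 2 a}{2 a}$ ($s{\left(a \right)} = \frac{a + \left(3 + a\right)}{2 a} = \left(3 + 2 a\right) \frac{1}{2 a} = \frac{3 + 2 a}{2 a}$)
$D{\left(Q \right)} = 2 Q \left(Q + \frac{\frac{3}{2} + Q}{Q}\right)$ ($D{\left(Q \right)} = \left(Q + \frac{\frac{3}{2} + Q}{Q}\right) \left(Q + Q\right) = \left(Q + \frac{\frac{3}{2} + Q}{Q}\right) 2 Q = 2 Q \left(Q + \frac{\frac{3}{2} + Q}{Q}\right)$)
$D{\left(\frac{1}{0 + 4} \right)} 737 = \left(3 + \frac{2}{0 + 4} + 2 \left(\frac{1}{0 + 4}\right)^{2}\right) 737 = \left(3 + \frac{2}{4} + 2 \left(\frac{1}{4}\right)^{2}\right) 737 = \left(3 + 2 \cdot \frac{1}{4} + \frac{2}{16}\right) 737 = \left(3 + \frac{1}{2} + 2 \cdot \frac{1}{16}\right) 737 = \left(3 + \frac{1}{2} + \frac{1}{8}\right) 737 = \frac{29}{8} \cdot 737 = \frac{21373}{8}$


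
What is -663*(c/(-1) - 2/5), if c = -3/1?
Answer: -8619/5 ≈ -1723.8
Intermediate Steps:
c = -3 (c = -3*1 = -3)
-663*(c/(-1) - 2/5) = -663*(-3/(-1) - 2/5) = -663*(-3*(-1) - 2*⅕) = -663*(3 - ⅖) = -663*13/5 = -8619/5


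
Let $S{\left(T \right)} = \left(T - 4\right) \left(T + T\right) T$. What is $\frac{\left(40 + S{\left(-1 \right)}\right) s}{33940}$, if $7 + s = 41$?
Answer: $\frac{51}{1697} \approx 0.030053$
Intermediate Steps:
$s = 34$ ($s = -7 + 41 = 34$)
$S{\left(T \right)} = 2 T^{2} \left(-4 + T\right)$ ($S{\left(T \right)} = \left(-4 + T\right) 2 T T = 2 T \left(-4 + T\right) T = 2 T^{2} \left(-4 + T\right)$)
$\frac{\left(40 + S{\left(-1 \right)}\right) s}{33940} = \frac{\left(40 + 2 \left(-1\right)^{2} \left(-4 - 1\right)\right) 34}{33940} = \left(40 + 2 \cdot 1 \left(-5\right)\right) 34 \cdot \frac{1}{33940} = \left(40 - 10\right) 34 \cdot \frac{1}{33940} = 30 \cdot 34 \cdot \frac{1}{33940} = 1020 \cdot \frac{1}{33940} = \frac{51}{1697}$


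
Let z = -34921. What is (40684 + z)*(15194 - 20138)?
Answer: -28492272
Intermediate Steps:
(40684 + z)*(15194 - 20138) = (40684 - 34921)*(15194 - 20138) = 5763*(-4944) = -28492272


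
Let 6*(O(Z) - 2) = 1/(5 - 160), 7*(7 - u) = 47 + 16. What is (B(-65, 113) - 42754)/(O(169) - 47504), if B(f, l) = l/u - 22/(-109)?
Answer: 4339679925/4815277849 ≈ 0.90123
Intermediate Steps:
u = -2 (u = 7 - (47 + 16)/7 = 7 - 1/7*63 = 7 - 9 = -2)
B(f, l) = 22/109 - l/2 (B(f, l) = l/(-2) - 22/(-109) = l*(-1/2) - 22*(-1/109) = -l/2 + 22/109 = 22/109 - l/2)
O(Z) = 1859/930 (O(Z) = 2 + 1/(6*(5 - 160)) = 2 + (1/6)/(-155) = 2 + (1/6)*(-1/155) = 2 - 1/930 = 1859/930)
(B(-65, 113) - 42754)/(O(169) - 47504) = ((22/109 - 1/2*113) - 42754)/(1859/930 - 47504) = ((22/109 - 113/2) - 42754)/(-44176861/930) = (-12273/218 - 42754)*(-930/44176861) = -9332645/218*(-930/44176861) = 4339679925/4815277849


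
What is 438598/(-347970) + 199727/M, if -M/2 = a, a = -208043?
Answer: -5136158329/6581156610 ≈ -0.78043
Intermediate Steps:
M = 416086 (M = -2*(-208043) = 416086)
438598/(-347970) + 199727/M = 438598/(-347970) + 199727/416086 = 438598*(-1/347970) + 199727*(1/416086) = -219299/173985 + 18157/37826 = -5136158329/6581156610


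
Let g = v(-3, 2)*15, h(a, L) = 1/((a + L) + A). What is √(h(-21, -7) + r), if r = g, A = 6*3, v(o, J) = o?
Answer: I*√4510/10 ≈ 6.7157*I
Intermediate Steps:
A = 18
h(a, L) = 1/(18 + L + a) (h(a, L) = 1/((a + L) + 18) = 1/((L + a) + 18) = 1/(18 + L + a))
g = -45 (g = -3*15 = -45)
r = -45
√(h(-21, -7) + r) = √(1/(18 - 7 - 21) - 45) = √(1/(-10) - 45) = √(-⅒ - 45) = √(-451/10) = I*√4510/10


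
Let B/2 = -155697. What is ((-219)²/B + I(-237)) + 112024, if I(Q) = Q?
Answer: 11603251039/103798 ≈ 1.1179e+5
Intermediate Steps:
B = -311394 (B = 2*(-155697) = -311394)
((-219)²/B + I(-237)) + 112024 = ((-219)²/(-311394) - 237) + 112024 = (47961*(-1/311394) - 237) + 112024 = (-15987/103798 - 237) + 112024 = -24616113/103798 + 112024 = 11603251039/103798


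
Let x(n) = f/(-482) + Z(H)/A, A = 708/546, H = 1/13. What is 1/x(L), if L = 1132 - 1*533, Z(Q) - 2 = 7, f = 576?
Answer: 28438/163395 ≈ 0.17404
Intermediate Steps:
H = 1/13 ≈ 0.076923
Z(Q) = 9 (Z(Q) = 2 + 7 = 9)
L = 599 (L = 1132 - 533 = 599)
A = 118/91 (A = 708*(1/546) = 118/91 ≈ 1.2967)
x(n) = 163395/28438 (x(n) = 576/(-482) + 9/(118/91) = 576*(-1/482) + 9*(91/118) = -288/241 + 819/118 = 163395/28438)
1/x(L) = 1/(163395/28438) = 28438/163395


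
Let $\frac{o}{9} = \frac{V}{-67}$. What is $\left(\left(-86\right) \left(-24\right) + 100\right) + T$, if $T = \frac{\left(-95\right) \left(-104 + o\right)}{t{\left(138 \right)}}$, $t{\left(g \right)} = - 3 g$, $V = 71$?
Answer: $\frac{59302367}{27738} \approx 2137.9$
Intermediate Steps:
$o = - \frac{639}{67}$ ($o = 9 \frac{71}{-67} = 9 \cdot 71 \left(- \frac{1}{67}\right) = 9 \left(- \frac{71}{67}\right) = - \frac{639}{67} \approx -9.5373$)
$T = - \frac{722665}{27738}$ ($T = \frac{\left(-95\right) \left(-104 - \frac{639}{67}\right)}{\left(-3\right) 138} = \frac{\left(-95\right) \left(- \frac{7607}{67}\right)}{-414} = \frac{722665}{67} \left(- \frac{1}{414}\right) = - \frac{722665}{27738} \approx -26.053$)
$\left(\left(-86\right) \left(-24\right) + 100\right) + T = \left(\left(-86\right) \left(-24\right) + 100\right) - \frac{722665}{27738} = \left(2064 + 100\right) - \frac{722665}{27738} = 2164 - \frac{722665}{27738} = \frac{59302367}{27738}$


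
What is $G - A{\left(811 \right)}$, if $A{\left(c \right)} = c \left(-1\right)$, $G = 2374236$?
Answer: $2375047$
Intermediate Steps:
$A{\left(c \right)} = - c$
$G - A{\left(811 \right)} = 2374236 - \left(-1\right) 811 = 2374236 - -811 = 2374236 + 811 = 2375047$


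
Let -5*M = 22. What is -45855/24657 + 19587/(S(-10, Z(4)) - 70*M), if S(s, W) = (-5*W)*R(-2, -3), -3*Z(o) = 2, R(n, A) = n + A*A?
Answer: 467763369/8169686 ≈ 57.256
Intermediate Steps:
R(n, A) = n + A²
M = -22/5 (M = -⅕*22 = -22/5 ≈ -4.4000)
Z(o) = -⅔ (Z(o) = -⅓*2 = -⅔)
S(s, W) = -35*W (S(s, W) = (-5*W)*(-2 + (-3)²) = (-5*W)*(-2 + 9) = -5*W*7 = -35*W)
-45855/24657 + 19587/(S(-10, Z(4)) - 70*M) = -45855/24657 + 19587/(-35*(-⅔) - 70*(-22/5)) = -45855*1/24657 + 19587/(70/3 + 308) = -15285/8219 + 19587/(994/3) = -15285/8219 + 19587*(3/994) = -15285/8219 + 58761/994 = 467763369/8169686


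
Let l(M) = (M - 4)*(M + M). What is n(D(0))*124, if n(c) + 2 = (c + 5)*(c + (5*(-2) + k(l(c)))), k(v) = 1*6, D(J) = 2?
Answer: -1984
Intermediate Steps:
l(M) = 2*M*(-4 + M) (l(M) = (-4 + M)*(2*M) = 2*M*(-4 + M))
k(v) = 6
n(c) = -2 + (-4 + c)*(5 + c) (n(c) = -2 + (c + 5)*(c + (5*(-2) + 6)) = -2 + (5 + c)*(c + (-10 + 6)) = -2 + (5 + c)*(c - 4) = -2 + (5 + c)*(-4 + c) = -2 + (-4 + c)*(5 + c))
n(D(0))*124 = (-22 + 2 + 2²)*124 = (-22 + 2 + 4)*124 = -16*124 = -1984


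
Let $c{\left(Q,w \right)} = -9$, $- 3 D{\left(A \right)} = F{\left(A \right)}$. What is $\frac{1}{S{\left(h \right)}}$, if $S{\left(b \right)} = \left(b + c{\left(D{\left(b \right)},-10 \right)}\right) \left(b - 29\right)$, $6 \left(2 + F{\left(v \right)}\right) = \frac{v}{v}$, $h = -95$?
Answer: $\frac{1}{12896} \approx 7.7543 \cdot 10^{-5}$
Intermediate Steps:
$F{\left(v \right)} = - \frac{11}{6}$ ($F{\left(v \right)} = -2 + \frac{v \frac{1}{v}}{6} = -2 + \frac{1}{6} \cdot 1 = -2 + \frac{1}{6} = - \frac{11}{6}$)
$D{\left(A \right)} = \frac{11}{18}$ ($D{\left(A \right)} = \left(- \frac{1}{3}\right) \left(- \frac{11}{6}\right) = \frac{11}{18}$)
$S{\left(b \right)} = \left(-29 + b\right) \left(-9 + b\right)$ ($S{\left(b \right)} = \left(b - 9\right) \left(b - 29\right) = \left(-9 + b\right) \left(-29 + b\right) = \left(-29 + b\right) \left(-9 + b\right)$)
$\frac{1}{S{\left(h \right)}} = \frac{1}{261 + \left(-95\right)^{2} - -3610} = \frac{1}{261 + 9025 + 3610} = \frac{1}{12896}$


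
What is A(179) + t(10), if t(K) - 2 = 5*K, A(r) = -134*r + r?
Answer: -23755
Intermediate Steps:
A(r) = -133*r
t(K) = 2 + 5*K
A(179) + t(10) = -133*179 + (2 + 5*10) = -23807 + (2 + 50) = -23807 + 52 = -23755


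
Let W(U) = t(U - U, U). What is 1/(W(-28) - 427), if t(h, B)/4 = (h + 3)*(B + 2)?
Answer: -1/739 ≈ -0.0013532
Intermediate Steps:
t(h, B) = 4*(2 + B)*(3 + h) (t(h, B) = 4*((h + 3)*(B + 2)) = 4*((3 + h)*(2 + B)) = 4*((2 + B)*(3 + h)) = 4*(2 + B)*(3 + h))
W(U) = 24 + 12*U (W(U) = 24 + 8*(U - U) + 12*U + 4*U*(U - U) = 24 + 8*0 + 12*U + 4*U*0 = 24 + 0 + 12*U + 0 = 24 + 12*U)
1/(W(-28) - 427) = 1/((24 + 12*(-28)) - 427) = 1/((24 - 336) - 427) = 1/(-312 - 427) = 1/(-739) = -1/739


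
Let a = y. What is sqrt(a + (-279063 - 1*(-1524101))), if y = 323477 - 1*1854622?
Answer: I*sqrt(286107) ≈ 534.89*I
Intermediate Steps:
y = -1531145 (y = 323477 - 1854622 = -1531145)
a = -1531145
sqrt(a + (-279063 - 1*(-1524101))) = sqrt(-1531145 + (-279063 - 1*(-1524101))) = sqrt(-1531145 + (-279063 + 1524101)) = sqrt(-1531145 + 1245038) = sqrt(-286107) = I*sqrt(286107)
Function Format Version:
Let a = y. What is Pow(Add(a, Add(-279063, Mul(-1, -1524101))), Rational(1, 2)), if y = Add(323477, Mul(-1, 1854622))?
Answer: Mul(I, Pow(286107, Rational(1, 2))) ≈ Mul(534.89, I)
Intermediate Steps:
y = -1531145 (y = Add(323477, -1854622) = -1531145)
a = -1531145
Pow(Add(a, Add(-279063, Mul(-1, -1524101))), Rational(1, 2)) = Pow(Add(-1531145, Add(-279063, Mul(-1, -1524101))), Rational(1, 2)) = Pow(Add(-1531145, Add(-279063, 1524101)), Rational(1, 2)) = Pow(Add(-1531145, 1245038), Rational(1, 2)) = Pow(-286107, Rational(1, 2)) = Mul(I, Pow(286107, Rational(1, 2)))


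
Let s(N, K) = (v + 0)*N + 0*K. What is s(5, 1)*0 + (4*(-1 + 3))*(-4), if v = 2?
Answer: -32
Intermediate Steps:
s(N, K) = 2*N (s(N, K) = (2 + 0)*N + 0*K = 2*N + 0 = 2*N)
s(5, 1)*0 + (4*(-1 + 3))*(-4) = (2*5)*0 + (4*(-1 + 3))*(-4) = 10*0 + (4*2)*(-4) = 0 + 8*(-4) = 0 - 32 = -32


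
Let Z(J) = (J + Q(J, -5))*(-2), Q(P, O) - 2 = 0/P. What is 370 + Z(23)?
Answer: 320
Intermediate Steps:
Q(P, O) = 2 (Q(P, O) = 2 + 0/P = 2 + 0 = 2)
Z(J) = -4 - 2*J (Z(J) = (J + 2)*(-2) = (2 + J)*(-2) = -4 - 2*J)
370 + Z(23) = 370 + (-4 - 2*23) = 370 + (-4 - 46) = 370 - 50 = 320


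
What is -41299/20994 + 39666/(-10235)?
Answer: -1255443269/214873590 ≈ -5.8427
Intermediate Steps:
-41299/20994 + 39666/(-10235) = -41299*1/20994 + 39666*(-1/10235) = -41299/20994 - 39666/10235 = -1255443269/214873590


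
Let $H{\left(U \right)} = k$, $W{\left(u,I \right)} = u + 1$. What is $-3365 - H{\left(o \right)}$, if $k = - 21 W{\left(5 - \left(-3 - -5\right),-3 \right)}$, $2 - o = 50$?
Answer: $-3281$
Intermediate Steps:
$W{\left(u,I \right)} = 1 + u$
$o = -48$ ($o = 2 - 50 = -48$)
$k = -84$ ($k = - 21 \left(1 + \left(5 - \left(-3 - -5\right)\right)\right) = - 21 \left(1 + \left(5 - \left(-3 + 5\right)\right)\right) = - 21 \left(1 + \left(5 - 2\right)\right) = - 21 \left(1 + 3\right) = \left(-21\right) 4 = -84$)
$H{\left(U \right)} = -84$
$-3365 - H{\left(o \right)} = -3365 - -84 = -3365 + 84 = -3281$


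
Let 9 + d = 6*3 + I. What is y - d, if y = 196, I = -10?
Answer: 197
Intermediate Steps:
d = -1 (d = -9 + (6*3 - 10) = -9 + (18 - 10) = -9 + 8 = -1)
y - d = 196 - 1*(-1) = 196 + 1 = 197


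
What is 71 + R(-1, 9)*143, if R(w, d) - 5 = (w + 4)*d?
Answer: 4647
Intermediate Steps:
R(w, d) = 5 + d*(4 + w) (R(w, d) = 5 + (w + 4)*d = 5 + (4 + w)*d = 5 + d*(4 + w))
71 + R(-1, 9)*143 = 71 + (5 + 4*9 + 9*(-1))*143 = 71 + (5 + 36 - 9)*143 = 71 + 32*143 = 71 + 4576 = 4647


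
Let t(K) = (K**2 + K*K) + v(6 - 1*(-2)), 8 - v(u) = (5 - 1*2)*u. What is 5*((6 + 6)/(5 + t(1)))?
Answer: -20/3 ≈ -6.6667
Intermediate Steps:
v(u) = 8 - 3*u (v(u) = 8 - (5 - 1*2)*u = 8 - (5 - 2)*u = 8 - 3*u)
t(K) = -16 + 2*K**2 (t(K) = (K**2 + K*K) + (8 - 3*(6 - 1*(-2))) = (K**2 + K**2) + (8 - 3*(6 + 2)) = 2*K**2 + (8 - 3*8) = 2*K**2 + (8 - 24) = 2*K**2 - 16 = -16 + 2*K**2)
5*((6 + 6)/(5 + t(1))) = 5*((6 + 6)/(5 + (-16 + 2*1**2))) = 5*(12/(5 + (-16 + 2*1))) = 5*(12/(5 + (-16 + 2))) = 5*(12/(5 - 14)) = 5*(12/(-9)) = 5*(12*(-1/9)) = 5*(-4/3) = -20/3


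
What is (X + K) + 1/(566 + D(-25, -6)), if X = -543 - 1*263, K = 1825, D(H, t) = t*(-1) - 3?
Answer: 579812/569 ≈ 1019.0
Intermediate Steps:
D(H, t) = -3 - t (D(H, t) = -t - 3 = -3 - t)
X = -806 (X = -543 - 263 = -806)
(X + K) + 1/(566 + D(-25, -6)) = (-806 + 1825) + 1/(566 + (-3 - 1*(-6))) = 1019 + 1/(566 + (-3 + 6)) = 1019 + 1/(566 + 3) = 1019 + 1/569 = 579812/569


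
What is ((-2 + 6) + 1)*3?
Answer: 15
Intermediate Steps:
((-2 + 6) + 1)*3 = (4 + 1)*3 = 5*3 = 15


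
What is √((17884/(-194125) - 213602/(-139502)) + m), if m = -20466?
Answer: 3*I*√16675686725037950504015/2708082575 ≈ 143.05*I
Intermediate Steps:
√((17884/(-194125) - 213602/(-139502)) + m) = √((17884/(-194125) - 213602/(-139502)) - 20466) = √((17884*(-1/194125) - 213602*(-1/139502)) - 20466) = √((-17884/194125 + 106801/69751) - 20466) = √(19485317241/13540412875 - 20466) = √(-277098604582509/13540412875) = 3*I*√16675686725037950504015/2708082575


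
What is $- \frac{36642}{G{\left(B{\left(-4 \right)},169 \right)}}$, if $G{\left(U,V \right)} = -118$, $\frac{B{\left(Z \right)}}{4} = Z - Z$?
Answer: $\frac{18321}{59} \approx 310.53$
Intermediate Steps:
$B{\left(Z \right)} = 0$ ($B{\left(Z \right)} = 4 \left(Z - Z\right) = 4 \cdot 0 = 0$)
$- \frac{36642}{G{\left(B{\left(-4 \right)},169 \right)}} = - \frac{36642}{-118} = \left(-36642\right) \left(- \frac{1}{118}\right) = \frac{18321}{59}$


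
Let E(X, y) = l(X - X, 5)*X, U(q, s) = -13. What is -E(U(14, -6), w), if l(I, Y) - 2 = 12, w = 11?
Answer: 182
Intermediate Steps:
l(I, Y) = 14 (l(I, Y) = 2 + 12 = 14)
E(X, y) = 14*X
-E(U(14, -6), w) = -14*(-13) = -1*(-182) = 182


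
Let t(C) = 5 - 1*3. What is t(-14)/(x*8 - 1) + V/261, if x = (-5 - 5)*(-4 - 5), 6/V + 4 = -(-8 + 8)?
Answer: -371/125106 ≈ -0.0029655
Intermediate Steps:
t(C) = 2 (t(C) = 5 - 3 = 2)
V = -3/2 (V = 6/(-4 - (-8 + 8)) = 6/(-4 - 1*0) = 6/(-4 + 0) = 6/(-4) = 6*(-¼) = -3/2 ≈ -1.5000)
x = 90 (x = -10*(-9) = 90)
t(-14)/(x*8 - 1) + V/261 = 2/(90*8 - 1) - 3/2/261 = 2/(720 - 1) - 3/2*1/261 = 2/719 - 1/174 = -371/125106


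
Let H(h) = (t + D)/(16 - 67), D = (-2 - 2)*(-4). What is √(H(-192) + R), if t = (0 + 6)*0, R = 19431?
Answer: √50539215/51 ≈ 139.39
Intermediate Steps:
t = 0 (t = 6*0 = 0)
D = 16 (D = -4*(-4) = 16)
H(h) = -16/51 (H(h) = (0 + 16)/(16 - 67) = 16/(-51) = 16*(-1/51) = -16/51)
√(H(-192) + R) = √(-16/51 + 19431) = √(990965/51) = √50539215/51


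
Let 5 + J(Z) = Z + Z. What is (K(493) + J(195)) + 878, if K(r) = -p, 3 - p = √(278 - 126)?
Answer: 1260 + 2*√38 ≈ 1272.3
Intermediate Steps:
p = 3 - 2*√38 (p = 3 - √(278 - 126) = 3 - √152 = 3 - 2*√38 ≈ -9.3288)
J(Z) = -5 + 2*Z (J(Z) = -5 + (Z + Z) = -5 + 2*Z)
K(r) = -3 + 2*√38 (K(r) = -(3 - 2*√38) = -3 + 2*√38)
(K(493) + J(195)) + 878 = ((-3 + 2*√38) + (-5 + 2*195)) + 878 = ((-3 + 2*√38) + (-5 + 390)) + 878 = ((-3 + 2*√38) + 385) + 878 = (382 + 2*√38) + 878 = 1260 + 2*√38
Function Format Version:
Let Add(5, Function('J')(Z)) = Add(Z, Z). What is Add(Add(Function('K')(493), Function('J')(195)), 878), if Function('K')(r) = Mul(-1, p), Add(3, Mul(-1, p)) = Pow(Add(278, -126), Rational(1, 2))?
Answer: Add(1260, Mul(2, Pow(38, Rational(1, 2)))) ≈ 1272.3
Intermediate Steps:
p = Add(3, Mul(-2, Pow(38, Rational(1, 2)))) (p = Add(3, Mul(-1, Pow(Add(278, -126), Rational(1, 2)))) = Add(3, Mul(-1, Pow(152, Rational(1, 2)))) = Add(3, Mul(-1, Mul(2, Pow(38, Rational(1, 2))))) = Add(3, Mul(-2, Pow(38, Rational(1, 2)))) ≈ -9.3288)
Function('J')(Z) = Add(-5, Mul(2, Z)) (Function('J')(Z) = Add(-5, Add(Z, Z)) = Add(-5, Mul(2, Z)))
Function('K')(r) = Add(-3, Mul(2, Pow(38, Rational(1, 2)))) (Function('K')(r) = Mul(-1, Add(3, Mul(-2, Pow(38, Rational(1, 2))))) = Add(-3, Mul(2, Pow(38, Rational(1, 2)))))
Add(Add(Function('K')(493), Function('J')(195)), 878) = Add(Add(Add(-3, Mul(2, Pow(38, Rational(1, 2)))), Add(-5, Mul(2, 195))), 878) = Add(Add(Add(-3, Mul(2, Pow(38, Rational(1, 2)))), Add(-5, 390)), 878) = Add(Add(Add(-3, Mul(2, Pow(38, Rational(1, 2)))), 385), 878) = Add(Add(382, Mul(2, Pow(38, Rational(1, 2)))), 878) = Add(1260, Mul(2, Pow(38, Rational(1, 2))))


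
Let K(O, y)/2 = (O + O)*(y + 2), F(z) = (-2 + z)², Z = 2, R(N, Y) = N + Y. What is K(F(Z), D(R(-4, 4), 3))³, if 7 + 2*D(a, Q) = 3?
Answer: 0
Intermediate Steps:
D(a, Q) = -2 (D(a, Q) = -7/2 + (½)*3 = -7/2 + 3/2 = -2)
K(O, y) = 4*O*(2 + y) (K(O, y) = 2*((O + O)*(y + 2)) = 2*((2*O)*(2 + y)) = 2*(2*O*(2 + y)) = 4*O*(2 + y))
K(F(Z), D(R(-4, 4), 3))³ = (4*(-2 + 2)²*(2 - 2))³ = (4*0²*0)³ = (4*0*0)³ = 0³ = 0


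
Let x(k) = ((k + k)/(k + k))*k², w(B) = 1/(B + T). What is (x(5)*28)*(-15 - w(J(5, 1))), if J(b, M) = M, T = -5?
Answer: -10325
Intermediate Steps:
w(B) = 1/(-5 + B) (w(B) = 1/(B - 5) = 1/(-5 + B))
x(k) = k² (x(k) = ((2*k)/((2*k)))*k² = ((2*k)*(1/(2*k)))*k² = 1*k² = k²)
(x(5)*28)*(-15 - w(J(5, 1))) = (5²*28)*(-15 - 1/(-5 + 1)) = (25*28)*(-15 - 1/(-4)) = 700*(-15 - 1*(-¼)) = 700*(-15 + ¼) = 700*(-59/4) = -10325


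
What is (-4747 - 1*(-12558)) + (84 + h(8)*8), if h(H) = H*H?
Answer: 8407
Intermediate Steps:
h(H) = H**2
(-4747 - 1*(-12558)) + (84 + h(8)*8) = (-4747 - 1*(-12558)) + (84 + 8**2*8) = (-4747 + 12558) + (84 + 64*8) = 7811 + (84 + 512) = 7811 + 596 = 8407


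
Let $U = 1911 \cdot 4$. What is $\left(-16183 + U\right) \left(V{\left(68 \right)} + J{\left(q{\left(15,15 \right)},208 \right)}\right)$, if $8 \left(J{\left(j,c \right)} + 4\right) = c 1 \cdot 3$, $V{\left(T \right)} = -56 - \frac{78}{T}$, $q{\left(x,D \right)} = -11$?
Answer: $- \frac{4892847}{34} \approx -1.4391 \cdot 10^{5}$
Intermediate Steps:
$U = 7644$
$V{\left(T \right)} = -56 - \frac{78}{T}$
$J{\left(j,c \right)} = -4 + \frac{3 c}{8}$ ($J{\left(j,c \right)} = -4 + \frac{c 1 \cdot 3}{8} = -4 + \frac{c 3}{8} = -4 + \frac{3 c}{8}$)
$\left(-16183 + U\right) \left(V{\left(68 \right)} + J{\left(q{\left(15,15 \right)},208 \right)}\right) = \left(-16183 + 7644\right) \left(\left(-56 - \frac{78}{68}\right) + \left(-4 + \frac{3}{8} \cdot 208\right)\right) = - 8539 \left(\left(-56 - \frac{39}{34}\right) + \left(-4 + 78\right)\right) = - 8539 \left(\left(-56 - \frac{39}{34}\right) + 74\right) = - 8539 \left(- \frac{1943}{34} + 74\right) = \left(-8539\right) \frac{573}{34} = - \frac{4892847}{34}$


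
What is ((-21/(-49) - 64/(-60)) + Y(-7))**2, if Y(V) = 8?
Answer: 994009/11025 ≈ 90.160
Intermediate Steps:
((-21/(-49) - 64/(-60)) + Y(-7))**2 = ((-21/(-49) - 64/(-60)) + 8)**2 = ((-21*(-1/49) - 64*(-1/60)) + 8)**2 = ((3/7 + 16/15) + 8)**2 = (157/105 + 8)**2 = (997/105)**2 = 994009/11025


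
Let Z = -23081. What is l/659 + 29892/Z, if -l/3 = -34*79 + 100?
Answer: 159363570/15210379 ≈ 10.477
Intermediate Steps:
l = 7758 (l = -3*(-34*79 + 100) = -3*(-2686 + 100) = -3*(-2586) = 7758)
l/659 + 29892/Z = 7758/659 + 29892/(-23081) = 7758*(1/659) + 29892*(-1/23081) = 7758/659 - 29892/23081 = 159363570/15210379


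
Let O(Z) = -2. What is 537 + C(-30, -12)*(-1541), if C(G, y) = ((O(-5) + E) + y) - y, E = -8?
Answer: 15947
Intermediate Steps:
C(G, y) = -10 (C(G, y) = ((-2 - 8) + y) - y = (-10 + y) - y = -10)
537 + C(-30, -12)*(-1541) = 537 - 10*(-1541) = 537 + 15410 = 15947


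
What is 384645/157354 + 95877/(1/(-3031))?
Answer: -45727573502553/157354 ≈ -2.9060e+8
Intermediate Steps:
384645/157354 + 95877/(1/(-3031)) = 384645*(1/157354) + 95877/(-1/3031) = 384645/157354 + 95877*(-3031) = 384645/157354 - 290603187 = -45727573502553/157354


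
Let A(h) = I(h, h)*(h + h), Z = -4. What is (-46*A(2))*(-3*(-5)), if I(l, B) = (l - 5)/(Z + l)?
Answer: -4140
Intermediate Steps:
I(l, B) = (-5 + l)/(-4 + l) (I(l, B) = (l - 5)/(-4 + l) = (-5 + l)/(-4 + l))
A(h) = 2*h*(-5 + h)/(-4 + h) (A(h) = ((-5 + h)/(-4 + h))*(h + h) = ((-5 + h)/(-4 + h))*(2*h) = 2*h*(-5 + h)/(-4 + h))
(-46*A(2))*(-3*(-5)) = (-92*2*(-5 + 2)/(-4 + 2))*(-3*(-5)) = -92*2*(-3)/(-2)*15 = -92*2*(-1)*(-3)/2*15 = -46*6*15 = -276*15 = -4140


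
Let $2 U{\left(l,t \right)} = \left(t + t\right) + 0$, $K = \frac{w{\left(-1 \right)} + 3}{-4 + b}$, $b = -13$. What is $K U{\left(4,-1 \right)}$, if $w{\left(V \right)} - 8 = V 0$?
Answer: $\frac{11}{17} \approx 0.64706$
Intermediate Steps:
$w{\left(V \right)} = 8$ ($w{\left(V \right)} = 8 + V 0 = 8 + 0 = 8$)
$K = - \frac{11}{17}$ ($K = \frac{8 + 3}{-4 - 13} = \frac{11}{-17} = 11 \left(- \frac{1}{17}\right) = - \frac{11}{17} \approx -0.64706$)
$U{\left(l,t \right)} = t$ ($U{\left(l,t \right)} = \frac{\left(t + t\right) + 0}{2} = \frac{2 t + 0}{2} = \frac{2 t}{2} = t$)
$K U{\left(4,-1 \right)} = \left(- \frac{11}{17}\right) \left(-1\right) = \frac{11}{17}$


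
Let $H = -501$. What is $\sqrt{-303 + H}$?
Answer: $2 i \sqrt{201} \approx 28.355 i$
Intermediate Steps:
$\sqrt{-303 + H} = \sqrt{-303 - 501} = \sqrt{-804} = 2 i \sqrt{201}$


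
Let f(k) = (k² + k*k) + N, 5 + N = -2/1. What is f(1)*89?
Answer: -445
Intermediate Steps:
N = -7 (N = -5 - 2/1 = -5 - 2*1 = -5 - 2 = -7)
f(k) = -7 + 2*k² (f(k) = (k² + k*k) - 7 = (k² + k²) - 7 = 2*k² - 7 = -7 + 2*k²)
f(1)*89 = (-7 + 2*1²)*89 = (-7 + 2*1)*89 = (-7 + 2)*89 = -5*89 = -445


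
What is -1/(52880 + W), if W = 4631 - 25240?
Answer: -1/32271 ≈ -3.0988e-5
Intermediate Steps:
W = -20609
-1/(52880 + W) = -1/(52880 - 20609) = -1/32271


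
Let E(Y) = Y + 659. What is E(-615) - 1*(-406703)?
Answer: 406747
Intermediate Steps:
E(Y) = 659 + Y
E(-615) - 1*(-406703) = (659 - 615) - 1*(-406703) = 44 + 406703 = 406747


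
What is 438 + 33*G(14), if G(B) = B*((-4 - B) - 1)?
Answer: -8340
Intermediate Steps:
G(B) = B*(-5 - B)
438 + 33*G(14) = 438 + 33*(-1*14*(5 + 14)) = 438 + 33*(-1*14*19) = 438 + 33*(-266) = 438 - 8778 = -8340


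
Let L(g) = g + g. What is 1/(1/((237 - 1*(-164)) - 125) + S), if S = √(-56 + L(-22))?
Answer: 276/7617601 - 761760*I/7617601 ≈ 3.6232e-5 - 0.1*I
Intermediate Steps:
L(g) = 2*g
S = 10*I (S = √(-56 + 2*(-22)) = √(-56 - 44) = √(-100) = 10*I ≈ 10.0*I)
1/(1/((237 - 1*(-164)) - 125) + S) = 1/(1/((237 - 1*(-164)) - 125) + 10*I) = 1/(1/((237 + 164) - 125) + 10*I) = 1/(1/(401 - 125) + 10*I) = 1/(1/276 + 10*I) = 76176*(1/276 - 10*I)/7617601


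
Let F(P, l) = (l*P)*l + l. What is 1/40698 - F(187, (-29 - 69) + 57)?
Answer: -12791625587/40698 ≈ -3.1431e+5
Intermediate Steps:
F(P, l) = l + P*l² (F(P, l) = (P*l)*l + l = P*l² + l = l + P*l²)
1/40698 - F(187, (-29 - 69) + 57) = 1/40698 - ((-29 - 69) + 57)*(1 + 187*((-29 - 69) + 57)) = 1/40698 - (-98 + 57)*(1 + 187*(-98 + 57)) = 1/40698 - (-41)*(1 + 187*(-41)) = 1/40698 - (-41)*(1 - 7667) = 1/40698 - (-41)*(-7666) = 1/40698 - 1*314306 = 1/40698 - 314306 = -12791625587/40698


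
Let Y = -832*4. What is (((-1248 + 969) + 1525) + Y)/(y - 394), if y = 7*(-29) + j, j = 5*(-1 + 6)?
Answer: 1041/286 ≈ 3.6399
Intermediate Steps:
j = 25 (j = 5*5 = 25)
y = -178 (y = 7*(-29) + 25 = -203 + 25 = -178)
Y = -3328
(((-1248 + 969) + 1525) + Y)/(y - 394) = (((-1248 + 969) + 1525) - 3328)/(-178 - 394) = ((-279 + 1525) - 3328)/(-572) = (1246 - 3328)*(-1/572) = -2082*(-1/572) = 1041/286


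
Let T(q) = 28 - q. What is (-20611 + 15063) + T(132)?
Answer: -5652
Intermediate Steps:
(-20611 + 15063) + T(132) = (-20611 + 15063) + (28 - 1*132) = -5548 + (28 - 132) = -5548 - 104 = -5652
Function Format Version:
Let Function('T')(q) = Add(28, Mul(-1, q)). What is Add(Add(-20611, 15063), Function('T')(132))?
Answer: -5652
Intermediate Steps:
Add(Add(-20611, 15063), Function('T')(132)) = Add(Add(-20611, 15063), Add(28, Mul(-1, 132))) = Add(-5548, Add(28, -132)) = Add(-5548, -104) = -5652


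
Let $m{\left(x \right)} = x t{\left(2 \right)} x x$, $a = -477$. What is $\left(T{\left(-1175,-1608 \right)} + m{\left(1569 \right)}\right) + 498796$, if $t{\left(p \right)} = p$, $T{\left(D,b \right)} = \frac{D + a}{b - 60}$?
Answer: $\frac{3221535507851}{417} \approx 7.7255 \cdot 10^{9}$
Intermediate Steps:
$T{\left(D,b \right)} = \frac{-477 + D}{-60 + b}$ ($T{\left(D,b \right)} = \frac{D - 477}{b - 60} = \frac{-477 + D}{-60 + b}$)
$m{\left(x \right)} = 2 x^{3}$ ($m{\left(x \right)} = x 2 x x = x 2 x^{2} = 2 x^{3}$)
$\left(T{\left(-1175,-1608 \right)} + m{\left(1569 \right)}\right) + 498796 = \left(\frac{-477 - 1175}{-60 - 1608} + 2 \cdot 1569^{3}\right) + 498796 = \left(\frac{1}{-1668} \left(-1652\right) + 2 \cdot 3862503009\right) + 498796 = \left(\left(- \frac{1}{1668}\right) \left(-1652\right) + 7725006018\right) + 498796 = \left(\frac{413}{417} + 7725006018\right) + 498796 = \frac{3221327509919}{417} + 498796 = \frac{3221535507851}{417}$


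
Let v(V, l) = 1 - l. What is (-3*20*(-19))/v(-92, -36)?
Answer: 1140/37 ≈ 30.811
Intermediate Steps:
(-3*20*(-19))/v(-92, -36) = (-3*20*(-19))/(1 - 1*(-36)) = (-60*(-19))/(1 + 36) = 1140/37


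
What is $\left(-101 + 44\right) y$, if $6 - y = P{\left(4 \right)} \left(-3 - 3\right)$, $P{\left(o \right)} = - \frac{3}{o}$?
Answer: $- \frac{171}{2} \approx -85.5$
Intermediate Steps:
$y = \frac{3}{2}$ ($y = 6 - - \frac{3}{4} \left(-3 - 3\right) = 6 - \left(-3\right) \frac{1}{4} \left(-6\right) = 6 - \left(- \frac{3}{4}\right) \left(-6\right) = 6 - \frac{9}{2} = \frac{3}{2} \approx 1.5$)
$\left(-101 + 44\right) y = \left(-101 + 44\right) \frac{3}{2} = \left(-57\right) \frac{3}{2} = - \frac{171}{2}$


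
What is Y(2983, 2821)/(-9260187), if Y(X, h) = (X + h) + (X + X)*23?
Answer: -47674/3086729 ≈ -0.015445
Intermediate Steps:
Y(X, h) = h + 47*X (Y(X, h) = (X + h) + (2*X)*23 = (X + h) + 46*X = h + 47*X)
Y(2983, 2821)/(-9260187) = (2821 + 47*2983)/(-9260187) = (2821 + 140201)*(-1/9260187) = 143022*(-1/9260187) = -47674/3086729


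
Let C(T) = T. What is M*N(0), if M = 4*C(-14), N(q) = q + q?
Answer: 0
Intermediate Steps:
N(q) = 2*q
M = -56 (M = 4*(-14) = -56)
M*N(0) = -112*0 = -56*0 = 0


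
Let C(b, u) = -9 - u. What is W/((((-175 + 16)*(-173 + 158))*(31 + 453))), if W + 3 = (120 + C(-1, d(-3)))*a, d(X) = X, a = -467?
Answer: -17747/384780 ≈ -0.046122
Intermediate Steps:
W = -53241 (W = -3 + (120 + (-9 - 1*(-3)))*(-467) = -3 + (120 + (-9 + 3))*(-467) = -3 + (120 - 6)*(-467) = -3 + 114*(-467) = -3 - 53238 = -53241)
W/((((-175 + 16)*(-173 + 158))*(31 + 453))) = -53241*1/((-175 + 16)*(-173 + 158)*(31 + 453)) = -53241/(-159*(-15)*484) = -53241/(2385*484) = -53241/1154340 = -53241*1/1154340 = -17747/384780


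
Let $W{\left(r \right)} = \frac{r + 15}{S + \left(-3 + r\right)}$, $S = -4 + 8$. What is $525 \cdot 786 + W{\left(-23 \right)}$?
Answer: $\frac{4539154}{11} \approx 4.1265 \cdot 10^{5}$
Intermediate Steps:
$S = 4$
$W{\left(r \right)} = \frac{15 + r}{1 + r}$ ($W{\left(r \right)} = \frac{r + 15}{4 + \left(-3 + r\right)} = \frac{15 + r}{1 + r}$)
$525 \cdot 786 + W{\left(-23 \right)} = 525 \cdot 786 + \frac{15 - 23}{1 - 23} = 412650 + \frac{1}{-22} \left(-8\right) = 412650 - - \frac{4}{11} = 412650 + \frac{4}{11} = \frac{4539154}{11}$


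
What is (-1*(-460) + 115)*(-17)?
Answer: -9775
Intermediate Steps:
(-1*(-460) + 115)*(-17) = (460 + 115)*(-17) = 575*(-17) = -9775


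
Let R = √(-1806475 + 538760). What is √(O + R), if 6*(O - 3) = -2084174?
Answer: √(-3126234 + 9*I*√1267715)/3 ≈ 0.95519 + 589.37*I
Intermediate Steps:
O = -1042078/3 (O = 3 + (⅙)*(-2084174) = 3 - 1042087/3 = -1042078/3 ≈ -3.4736e+5)
R = I*√1267715 (R = √(-1267715) = I*√1267715 ≈ 1125.9*I)
√(O + R) = √(-1042078/3 + I*√1267715)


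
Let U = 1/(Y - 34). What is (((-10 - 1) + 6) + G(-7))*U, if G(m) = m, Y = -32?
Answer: 2/11 ≈ 0.18182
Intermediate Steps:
U = -1/66 (U = 1/(-32 - 34) = 1/(-66) = -1/66 ≈ -0.015152)
(((-10 - 1) + 6) + G(-7))*U = (((-10 - 1) + 6) - 7)*(-1/66) = ((-11 + 6) - 7)*(-1/66) = (-5 - 7)*(-1/66) = -12*(-1/66) = 2/11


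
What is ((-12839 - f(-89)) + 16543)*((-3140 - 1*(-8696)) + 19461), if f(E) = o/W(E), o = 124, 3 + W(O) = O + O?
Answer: 16775099316/181 ≈ 9.2680e+7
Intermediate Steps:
W(O) = -3 + 2*O (W(O) = -3 + (O + O) = -3 + 2*O)
f(E) = 124/(-3 + 2*E)
((-12839 - f(-89)) + 16543)*((-3140 - 1*(-8696)) + 19461) = ((-12839 - 124/(-3 + 2*(-89))) + 16543)*((-3140 - 1*(-8696)) + 19461) = ((-12839 - 124/(-3 - 178)) + 16543)*((-3140 + 8696) + 19461) = ((-12839 - 124/(-181)) + 16543)*(5556 + 19461) = ((-12839 - 124*(-1)/181) + 16543)*25017 = ((-12839 - 1*(-124/181)) + 16543)*25017 = ((-12839 + 124/181) + 16543)*25017 = (-2323735/181 + 16543)*25017 = (670548/181)*25017 = 16775099316/181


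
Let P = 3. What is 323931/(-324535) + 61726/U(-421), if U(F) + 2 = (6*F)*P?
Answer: -2248764439/245997530 ≈ -9.1414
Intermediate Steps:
U(F) = -2 + 18*F (U(F) = -2 + (6*F)*3 = -2 + 18*F)
323931/(-324535) + 61726/U(-421) = 323931/(-324535) + 61726/(-2 + 18*(-421)) = 323931*(-1/324535) + 61726/(-2 - 7578) = -323931/324535 + 61726/(-7580) = -323931/324535 + 61726*(-1/7580) = -323931/324535 - 30863/3790 = -2248764439/245997530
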